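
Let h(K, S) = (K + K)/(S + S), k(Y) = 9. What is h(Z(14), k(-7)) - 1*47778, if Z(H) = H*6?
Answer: -143306/3 ≈ -47769.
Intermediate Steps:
Z(H) = 6*H
h(K, S) = K/S (h(K, S) = (2*K)/((2*S)) = (2*K)*(1/(2*S)) = K/S)
h(Z(14), k(-7)) - 1*47778 = (6*14)/9 - 1*47778 = 84*(⅑) - 47778 = 28/3 - 47778 = -143306/3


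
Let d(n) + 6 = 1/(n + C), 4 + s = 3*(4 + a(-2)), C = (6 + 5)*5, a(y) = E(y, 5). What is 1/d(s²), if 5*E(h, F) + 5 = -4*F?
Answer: -104/623 ≈ -0.16693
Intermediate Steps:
E(h, F) = -1 - 4*F/5 (E(h, F) = -1 + (-4*F)/5 = -1 - 4*F/5)
a(y) = -5 (a(y) = -1 - ⅘*5 = -1 - 4 = -5)
C = 55 (C = 11*5 = 55)
s = -7 (s = -4 + 3*(4 - 5) = -4 + 3*(-1) = -4 - 3 = -7)
d(n) = -6 + 1/(55 + n) (d(n) = -6 + 1/(n + 55) = -6 + 1/(55 + n))
1/d(s²) = 1/((-329 - 6*(-7)²)/(55 + (-7)²)) = 1/((-329 - 6*49)/(55 + 49)) = 1/((-329 - 294)/104) = 1/((1/104)*(-623)) = 1/(-623/104) = -104/623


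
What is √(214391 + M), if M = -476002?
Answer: 7*I*√5339 ≈ 511.48*I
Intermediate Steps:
√(214391 + M) = √(214391 - 476002) = √(-261611) = 7*I*√5339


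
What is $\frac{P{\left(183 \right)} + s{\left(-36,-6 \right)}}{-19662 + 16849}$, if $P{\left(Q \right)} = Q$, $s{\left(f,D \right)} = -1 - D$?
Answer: $- \frac{188}{2813} \approx -0.066833$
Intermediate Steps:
$\frac{P{\left(183 \right)} + s{\left(-36,-6 \right)}}{-19662 + 16849} = \frac{183 - -5}{-19662 + 16849} = \frac{183 + \left(-1 + 6\right)}{-2813} = \left(183 + 5\right) \left(- \frac{1}{2813}\right) = 188 \left(- \frac{1}{2813}\right) = - \frac{188}{2813}$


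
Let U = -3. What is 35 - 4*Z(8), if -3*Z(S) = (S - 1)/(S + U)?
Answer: 553/15 ≈ 36.867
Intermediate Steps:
Z(S) = -(-1 + S)/(3*(-3 + S)) (Z(S) = -(S - 1)/(3*(S - 3)) = -(-1 + S)/(3*(-3 + S)))
35 - 4*Z(8) = 35 - 4*(1 - 1*8)/(3*(-3 + 8)) = 35 - 4*(1 - 8)/(3*5) = 35 - 4*(-7)/(3*5) = 35 - 4*(-7/15) = 35 + 28/15 = 553/15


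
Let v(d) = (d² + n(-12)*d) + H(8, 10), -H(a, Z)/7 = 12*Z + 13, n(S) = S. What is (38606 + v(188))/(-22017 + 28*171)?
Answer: -70763/17229 ≈ -4.1072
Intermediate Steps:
H(a, Z) = -91 - 84*Z (H(a, Z) = -7*(12*Z + 13) = -7*(13 + 12*Z) = -91 - 84*Z)
v(d) = -931 + d² - 12*d (v(d) = (d² - 12*d) + (-91 - 84*10) = (d² - 12*d) + (-91 - 840) = (d² - 12*d) - 931 = -931 + d² - 12*d)
(38606 + v(188))/(-22017 + 28*171) = (38606 + (-931 + 188² - 12*188))/(-22017 + 28*171) = (38606 + (-931 + 35344 - 2256))/(-22017 + 4788) = (38606 + 32157)/(-17229) = 70763*(-1/17229) = -70763/17229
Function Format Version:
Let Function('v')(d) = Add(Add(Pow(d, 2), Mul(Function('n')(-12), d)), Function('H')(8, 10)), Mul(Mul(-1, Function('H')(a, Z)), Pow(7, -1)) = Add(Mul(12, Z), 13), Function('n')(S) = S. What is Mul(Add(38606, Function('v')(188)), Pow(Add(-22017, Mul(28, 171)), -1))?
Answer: Rational(-70763, 17229) ≈ -4.1072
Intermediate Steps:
Function('H')(a, Z) = Add(-91, Mul(-84, Z)) (Function('H')(a, Z) = Mul(-7, Add(Mul(12, Z), 13)) = Mul(-7, Add(13, Mul(12, Z))) = Add(-91, Mul(-84, Z)))
Function('v')(d) = Add(-931, Pow(d, 2), Mul(-12, d)) (Function('v')(d) = Add(Add(Pow(d, 2), Mul(-12, d)), Add(-91, Mul(-84, 10))) = Add(Add(Pow(d, 2), Mul(-12, d)), Add(-91, -840)) = Add(Add(Pow(d, 2), Mul(-12, d)), -931) = Add(-931, Pow(d, 2), Mul(-12, d)))
Mul(Add(38606, Function('v')(188)), Pow(Add(-22017, Mul(28, 171)), -1)) = Mul(Add(38606, Add(-931, Pow(188, 2), Mul(-12, 188))), Pow(Add(-22017, Mul(28, 171)), -1)) = Mul(Add(38606, Add(-931, 35344, -2256)), Pow(Add(-22017, 4788), -1)) = Mul(Add(38606, 32157), Pow(-17229, -1)) = Mul(70763, Rational(-1, 17229)) = Rational(-70763, 17229)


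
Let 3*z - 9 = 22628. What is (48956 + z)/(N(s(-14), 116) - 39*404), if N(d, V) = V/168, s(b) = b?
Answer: -2373070/661723 ≈ -3.5862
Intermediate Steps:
z = 22637/3 (z = 3 + (⅓)*22628 = 3 + 22628/3 = 22637/3 ≈ 7545.7)
N(d, V) = V/168 (N(d, V) = V*(1/168) = V/168)
(48956 + z)/(N(s(-14), 116) - 39*404) = (48956 + 22637/3)/((1/168)*116 - 39*404) = 169505/(3*(29/42 - 15756)) = 169505/(3*(-661723/42)) = (169505/3)*(-42/661723) = -2373070/661723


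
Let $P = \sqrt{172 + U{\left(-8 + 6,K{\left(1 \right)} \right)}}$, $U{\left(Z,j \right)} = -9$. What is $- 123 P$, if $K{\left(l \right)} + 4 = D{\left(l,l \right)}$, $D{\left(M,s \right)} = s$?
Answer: $- 123 \sqrt{163} \approx -1570.4$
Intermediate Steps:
$K{\left(l \right)} = -4 + l$
$P = \sqrt{163}$ ($P = \sqrt{172 - 9} = \sqrt{163} \approx 12.767$)
$- 123 P = - 123 \sqrt{163}$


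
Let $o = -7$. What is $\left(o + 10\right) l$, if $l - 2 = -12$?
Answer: $-30$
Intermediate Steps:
$l = -10$ ($l = 2 - 12 = -10$)
$\left(o + 10\right) l = \left(-7 + 10\right) \left(-10\right) = 3 \left(-10\right) = -30$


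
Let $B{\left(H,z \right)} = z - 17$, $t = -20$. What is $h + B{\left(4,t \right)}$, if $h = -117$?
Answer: $-154$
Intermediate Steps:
$B{\left(H,z \right)} = -17 + z$
$h + B{\left(4,t \right)} = -117 - 37 = -154$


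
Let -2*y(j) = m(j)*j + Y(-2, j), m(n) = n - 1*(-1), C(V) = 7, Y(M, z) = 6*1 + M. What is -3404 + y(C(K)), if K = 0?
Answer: -3434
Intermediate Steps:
Y(M, z) = 6 + M
m(n) = 1 + n (m(n) = n + 1 = 1 + n)
y(j) = -2 - j*(1 + j)/2 (y(j) = -((1 + j)*j + (6 - 2))/2 = -(j*(1 + j) + 4)/2 = -(4 + j*(1 + j))/2 = -2 - j*(1 + j)/2)
-3404 + y(C(K)) = -3404 + (-2 - 1/2*7*(1 + 7)) = -3404 + (-2 - 1/2*7*8) = -3404 + (-2 - 28) = -3404 - 30 = -3434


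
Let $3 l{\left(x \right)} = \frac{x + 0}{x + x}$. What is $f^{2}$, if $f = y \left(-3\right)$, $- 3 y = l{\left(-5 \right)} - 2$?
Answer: $\frac{121}{36} \approx 3.3611$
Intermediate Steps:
$l{\left(x \right)} = \frac{1}{6}$ ($l{\left(x \right)} = \frac{\left(x + 0\right) \frac{1}{x + x}}{3} = \frac{x \frac{1}{2 x}}{3} = \frac{1}{3} \cdot \frac{1}{2} = \frac{1}{6}$)
$y = \frac{11}{18}$ ($y = - \frac{\frac{1}{6} - 2}{3} = \left(- \frac{1}{3}\right) \left(- \frac{11}{6}\right) = \frac{11}{18} \approx 0.61111$)
$f = - \frac{11}{6}$ ($f = \frac{11}{18} \left(-3\right) = - \frac{11}{6} \approx -1.8333$)
$f^{2} = \left(- \frac{11}{6}\right)^{2} = \frac{121}{36}$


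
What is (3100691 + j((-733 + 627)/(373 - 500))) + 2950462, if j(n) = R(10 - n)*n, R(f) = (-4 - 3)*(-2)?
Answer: 768497915/127 ≈ 6.0512e+6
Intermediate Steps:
R(f) = 14 (R(f) = -7*(-2) = 14)
j(n) = 14*n
(3100691 + j((-733 + 627)/(373 - 500))) + 2950462 = (3100691 + 14*((-733 + 627)/(373 - 500))) + 2950462 = (3100691 + 14*(-106/(-127))) + 2950462 = (3100691 + 14*(-106*(-1/127))) + 2950462 = (3100691 + 14*(106/127)) + 2950462 = (3100691 + 1484/127) + 2950462 = 393789241/127 + 2950462 = 768497915/127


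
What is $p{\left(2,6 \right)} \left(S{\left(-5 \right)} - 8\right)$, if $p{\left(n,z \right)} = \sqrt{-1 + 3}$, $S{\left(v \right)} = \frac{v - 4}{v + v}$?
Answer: $- \frac{71 \sqrt{2}}{10} \approx -10.041$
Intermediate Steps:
$S{\left(v \right)} = \frac{-4 + v}{2 v}$
$p{\left(n,z \right)} = \sqrt{2}$
$p{\left(2,6 \right)} \left(S{\left(-5 \right)} - 8\right) = \sqrt{2} \left(\frac{-4 - 5}{2 \left(-5\right)} - 8\right) = \sqrt{2} \left(\frac{1}{2} \left(- \frac{1}{5}\right) \left(-9\right) - 8\right) = \sqrt{2} \left(\frac{9}{10} - 8\right) = \sqrt{2} \left(- \frac{71}{10}\right) = - \frac{71 \sqrt{2}}{10}$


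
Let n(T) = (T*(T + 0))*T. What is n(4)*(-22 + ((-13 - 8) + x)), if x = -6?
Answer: -3136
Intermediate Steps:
n(T) = T³ (n(T) = (T*T)*T = T²*T = T³)
n(4)*(-22 + ((-13 - 8) + x)) = 4³*(-22 + ((-13 - 8) - 6)) = 64*(-22 + (-21 - 6)) = 64*(-22 - 27) = 64*(-49) = -3136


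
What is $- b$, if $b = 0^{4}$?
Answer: $0$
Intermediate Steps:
$b = 0$
$- b = \left(-1\right) 0 = 0$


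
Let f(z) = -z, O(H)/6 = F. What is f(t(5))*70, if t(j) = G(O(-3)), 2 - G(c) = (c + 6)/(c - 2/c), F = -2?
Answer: -7420/71 ≈ -104.51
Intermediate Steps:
O(H) = -12 (O(H) = 6*(-2) = -12)
G(c) = 2 - (6 + c)/(c - 2/c) (G(c) = 2 - (c + 6)/(c - 2/c) = 2 - (6 + c)/(c - 2/c))
t(j) = 106/71 (t(j) = (-4 + (-12)² - 6*(-12))/(-2 + (-12)²) = (-4 + 144 + 72)/(-2 + 144) = 212/142 = (1/142)*212 = 106/71)
f(t(5))*70 = -1*106/71*70 = -106/71*70 = -7420/71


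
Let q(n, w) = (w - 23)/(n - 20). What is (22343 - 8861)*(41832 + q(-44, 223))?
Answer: 2255747571/4 ≈ 5.6394e+8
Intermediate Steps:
q(n, w) = (-23 + w)/(-20 + n)
(22343 - 8861)*(41832 + q(-44, 223)) = (22343 - 8861)*(41832 + (-23 + 223)/(-20 - 44)) = 13482*(41832 + 200/(-64)) = 13482*(41832 - 1/64*200) = 13482*(41832 - 25/8) = 13482*(334631/8) = 2255747571/4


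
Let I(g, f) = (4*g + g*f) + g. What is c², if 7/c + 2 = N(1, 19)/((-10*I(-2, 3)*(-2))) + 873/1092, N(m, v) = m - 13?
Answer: 2596921600/71690089 ≈ 36.224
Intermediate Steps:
N(m, v) = -13 + m
I(g, f) = 5*g + f*g (I(g, f) = (4*g + f*g) + g = 5*g + f*g)
c = -50960/8467 (c = 7/(-2 + ((-13 + 1)/((-(-20)*(5 + 3)*(-2))) + 873/1092)) = 7/(-2 + (-12/(-(-20)*8*(-2)) + 873*(1/1092))) = 7/(-2 + (-12/(-10*(-16)*(-2)) + 291/364)) = 7/(-2 + (-12/(160*(-2)) + 291/364)) = 7/(-2 + (-12/(-320) + 291/364)) = 7/(-2 + (-12*(-1/320) + 291/364)) = 7/(-2 + (3/80 + 291/364)) = 7/(-2 + 6093/7280) = 7/(-8467/7280) = 7*(-7280/8467) = -50960/8467 ≈ -6.0187)
c² = (-50960/8467)² = 2596921600/71690089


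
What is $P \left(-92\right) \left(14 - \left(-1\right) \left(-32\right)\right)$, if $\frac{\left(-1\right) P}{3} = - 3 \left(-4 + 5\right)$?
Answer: $14904$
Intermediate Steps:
$P = 9$ ($P = - 3 \left(- 3 \left(-4 + 5\right)\right) = - 3 \left(\left(-3\right) 1\right) = \left(-3\right) \left(-3\right) = 9$)
$P \left(-92\right) \left(14 - \left(-1\right) \left(-32\right)\right) = 9 \left(-92\right) \left(14 - \left(-1\right) \left(-32\right)\right) = - 828 \left(14 - 32\right) = \left(-828\right) \left(-18\right) = 14904$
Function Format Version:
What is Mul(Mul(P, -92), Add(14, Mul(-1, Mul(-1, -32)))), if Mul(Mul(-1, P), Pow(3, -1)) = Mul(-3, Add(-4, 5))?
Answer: 14904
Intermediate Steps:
P = 9 (P = Mul(-3, Mul(-3, Add(-4, 5))) = Mul(-3, Mul(-3, 1)) = Mul(-3, -3) = 9)
Mul(Mul(P, -92), Add(14, Mul(-1, Mul(-1, -32)))) = Mul(Mul(9, -92), Add(14, Mul(-1, Mul(-1, -32)))) = Mul(-828, Add(14, Mul(-1, 32))) = Mul(-828, Add(14, -32)) = Mul(-828, -18) = 14904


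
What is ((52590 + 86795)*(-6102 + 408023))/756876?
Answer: 56021758585/756876 ≈ 74017.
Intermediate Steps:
((52590 + 86795)*(-6102 + 408023))/756876 = (139385*401921)*(1/756876) = 56021758585*(1/756876) = 56021758585/756876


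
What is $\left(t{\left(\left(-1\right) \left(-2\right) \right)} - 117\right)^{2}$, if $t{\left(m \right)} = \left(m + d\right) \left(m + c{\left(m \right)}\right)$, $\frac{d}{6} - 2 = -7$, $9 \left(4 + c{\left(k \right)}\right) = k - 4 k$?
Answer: $\frac{16129}{9} \approx 1792.1$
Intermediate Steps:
$c{\left(k \right)} = -4 - \frac{k}{3}$ ($c{\left(k \right)} = -4 + \frac{k - 4 k}{9} = -4 + \frac{\left(-3\right) k}{9} = -4 - \frac{k}{3}$)
$d = -30$ ($d = 12 + 6 \left(-7\right) = 12 - 42 = -30$)
$t{\left(m \right)} = \left(-30 + m\right) \left(-4 + \frac{2 m}{3}\right)$ ($t{\left(m \right)} = \left(m - 30\right) \left(m - \left(4 + \frac{m}{3}\right)\right) = \left(-30 + m\right) \left(-4 + \frac{2 m}{3}\right)$)
$\left(t{\left(\left(-1\right) \left(-2\right) \right)} - 117\right)^{2} = \left(\left(120 - 24 \left(\left(-1\right) \left(-2\right)\right) + \frac{2 \left(\left(-1\right) \left(-2\right)\right)^{2}}{3}\right) - 117\right)^{2} = \left(\left(120 - 48 + \frac{2 \cdot 2^{2}}{3}\right) - 117\right)^{2} = \left(\left(120 - 48 + \frac{2}{3} \cdot 4\right) - 117\right)^{2} = \left(\left(120 - 48 + \frac{8}{3}\right) - 117\right)^{2} = \left(\frac{224}{3} - 117\right)^{2} = \left(- \frac{127}{3}\right)^{2} = \frac{16129}{9}$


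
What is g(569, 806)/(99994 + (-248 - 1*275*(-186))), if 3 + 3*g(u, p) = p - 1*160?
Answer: 643/452688 ≈ 0.0014204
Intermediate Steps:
g(u, p) = -163/3 + p/3 (g(u, p) = -1 + (p - 1*160)/3 = -1 + (p - 160)/3 = -1 + (-160 + p)/3 = -1 + (-160/3 + p/3) = -163/3 + p/3)
g(569, 806)/(99994 + (-248 - 1*275*(-186))) = (-163/3 + (1/3)*806)/(99994 + (-248 - 1*275*(-186))) = (-163/3 + 806/3)/(99994 + (-248 - 275*(-186))) = 643/(3*(99994 + (-248 + 51150))) = 643/(3*(99994 + 50902)) = (643/3)/150896 = (643/3)*(1/150896) = 643/452688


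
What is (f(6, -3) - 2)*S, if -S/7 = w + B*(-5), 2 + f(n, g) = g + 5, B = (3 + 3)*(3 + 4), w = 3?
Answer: -2898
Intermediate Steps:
B = 42 (B = 6*7 = 42)
f(n, g) = 3 + g (f(n, g) = -2 + (g + 5) = -2 + (5 + g) = 3 + g)
S = 1449 (S = -7*(3 + 42*(-5)) = -7*(3 - 210) = -7*(-207) = 1449)
(f(6, -3) - 2)*S = ((3 - 3) - 2)*1449 = (0 - 2)*1449 = -2*1449 = -2898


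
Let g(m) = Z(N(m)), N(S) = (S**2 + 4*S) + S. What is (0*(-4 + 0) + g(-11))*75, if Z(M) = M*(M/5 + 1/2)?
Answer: 67815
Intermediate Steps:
N(S) = S**2 + 5*S
Z(M) = M*(1/2 + M/5) (Z(M) = M*(M*(1/5) + 1*(1/2)) = M*(M/5 + 1/2) = M*(1/2 + M/5))
g(m) = m*(5 + m)*(5 + 2*m*(5 + m))/10 (g(m) = (m*(5 + m))*(5 + 2*(m*(5 + m)))/10 = (m*(5 + m))*(5 + 2*m*(5 + m))/10 = m*(5 + m)*(5 + 2*m*(5 + m))/10)
(0*(-4 + 0) + g(-11))*75 = (0*(-4 + 0) + (1/10)*(-11)*(5 - 11)*(5 + 2*(-11)*(5 - 11)))*75 = (0*(-4) + (1/10)*(-11)*(-6)*(5 + 2*(-11)*(-6)))*75 = (0 + (1/10)*(-11)*(-6)*(5 + 132))*75 = (0 + (1/10)*(-11)*(-6)*137)*75 = (0 + 4521/5)*75 = (4521/5)*75 = 67815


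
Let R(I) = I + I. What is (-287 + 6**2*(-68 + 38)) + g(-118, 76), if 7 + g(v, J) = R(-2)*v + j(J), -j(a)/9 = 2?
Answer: -920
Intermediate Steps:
R(I) = 2*I
j(a) = -18 (j(a) = -9*2 = -18)
g(v, J) = -25 - 4*v (g(v, J) = -7 + ((2*(-2))*v - 18) = -7 + (-4*v - 18) = -7 + (-18 - 4*v) = -25 - 4*v)
(-287 + 6**2*(-68 + 38)) + g(-118, 76) = (-287 + 6**2*(-68 + 38)) + (-25 - 4*(-118)) = (-287 + 36*(-30)) + (-25 + 472) = (-287 - 1080) + 447 = -1367 + 447 = -920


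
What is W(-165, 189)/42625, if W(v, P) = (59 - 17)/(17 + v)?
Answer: -21/3154250 ≈ -6.6577e-6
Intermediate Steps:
W(v, P) = 42/(17 + v)
W(-165, 189)/42625 = (42/(17 - 165))/42625 = (42/(-148))*(1/42625) = (42*(-1/148))*(1/42625) = -21/74*1/42625 = -21/3154250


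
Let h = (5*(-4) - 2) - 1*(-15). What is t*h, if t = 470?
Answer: -3290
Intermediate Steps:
h = -7 (h = (-20 - 2) + 15 = -22 + 15 = -7)
t*h = 470*(-7) = -3290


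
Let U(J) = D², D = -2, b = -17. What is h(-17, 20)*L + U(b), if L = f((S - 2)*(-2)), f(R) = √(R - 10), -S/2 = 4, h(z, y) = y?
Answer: 4 + 20*√10 ≈ 67.246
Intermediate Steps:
S = -8 (S = -2*4 = -8)
f(R) = √(-10 + R)
U(J) = 4 (U(J) = (-2)² = 4)
L = √10 (L = √(-10 + (-8 - 2)*(-2)) = √(-10 - 10*(-2)) = √(-10 + 20) = √10 ≈ 3.1623)
h(-17, 20)*L + U(b) = 20*√10 + 4 = 4 + 20*√10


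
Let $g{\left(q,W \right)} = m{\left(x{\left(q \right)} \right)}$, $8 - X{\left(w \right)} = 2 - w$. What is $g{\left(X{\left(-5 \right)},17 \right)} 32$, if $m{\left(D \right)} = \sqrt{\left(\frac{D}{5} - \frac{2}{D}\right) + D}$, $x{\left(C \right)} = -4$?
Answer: $\frac{16 i \sqrt{430}}{5} \approx 66.357 i$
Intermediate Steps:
$X{\left(w \right)} = 6 + w$ ($X{\left(w \right)} = 8 - \left(2 - w\right) = 8 + \left(-2 + w\right) = 6 + w$)
$m{\left(D \right)} = \sqrt{- \frac{2}{D} + \frac{6 D}{5}}$ ($m{\left(D \right)} = \sqrt{\left(D \frac{1}{5} - \frac{2}{D}\right) + D} = \sqrt{\left(\frac{D}{5} - \frac{2}{D}\right) + D} = \sqrt{\left(- \frac{2}{D} + \frac{D}{5}\right) + D} = \sqrt{- \frac{2}{D} + \frac{6 D}{5}}$)
$g{\left(q,W \right)} = \frac{i \sqrt{430}}{10}$ ($g{\left(q,W \right)} = \frac{\sqrt{- \frac{50}{-4} + 30 \left(-4\right)}}{5} = \frac{\sqrt{\left(-50\right) \left(- \frac{1}{4}\right) - 120}}{5} = \frac{\sqrt{\frac{25}{2} - 120}}{5} = \frac{\sqrt{- \frac{215}{2}}}{5} = \frac{\frac{1}{2} i \sqrt{430}}{5} = \frac{i \sqrt{430}}{10}$)
$g{\left(X{\left(-5 \right)},17 \right)} 32 = \frac{i \sqrt{430}}{10} \cdot 32 = \frac{16 i \sqrt{430}}{5}$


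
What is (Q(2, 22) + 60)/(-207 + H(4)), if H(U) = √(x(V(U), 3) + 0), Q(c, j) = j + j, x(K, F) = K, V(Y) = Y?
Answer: -104/205 ≈ -0.50732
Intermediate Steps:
Q(c, j) = 2*j
H(U) = √U (H(U) = √(U + 0) = √U)
(Q(2, 22) + 60)/(-207 + H(4)) = (2*22 + 60)/(-207 + √4) = (44 + 60)/(-207 + 2) = 104/(-205) = 104*(-1/205) = -104/205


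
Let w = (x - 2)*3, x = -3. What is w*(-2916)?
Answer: 43740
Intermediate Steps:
w = -15 (w = (-3 - 2)*3 = -5*3 = -15)
w*(-2916) = -15*(-2916) = 43740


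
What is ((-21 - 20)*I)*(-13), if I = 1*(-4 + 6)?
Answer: 1066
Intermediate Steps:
I = 2 (I = 1*2 = 2)
((-21 - 20)*I)*(-13) = ((-21 - 20)*2)*(-13) = -41*2*(-13) = -82*(-13) = 1066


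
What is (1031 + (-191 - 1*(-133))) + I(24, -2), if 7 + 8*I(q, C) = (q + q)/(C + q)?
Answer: 85571/88 ≈ 972.40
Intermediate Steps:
I(q, C) = -7/8 + q/(4*(C + q)) (I(q, C) = -7/8 + ((q + q)/(C + q))/8 = -7/8 + ((2*q)/(C + q))/8 = -7/8 + (2*q/(C + q))/8 = -7/8 + q/(4*(C + q)))
(1031 + (-191 - 1*(-133))) + I(24, -2) = (1031 + (-191 - 1*(-133))) + (-7*(-2) - 5*24)/(8*(-2 + 24)) = (1031 + (-191 + 133)) + (1/8)*(14 - 120)/22 = (1031 - 58) + (1/8)*(1/22)*(-106) = 973 - 53/88 = 85571/88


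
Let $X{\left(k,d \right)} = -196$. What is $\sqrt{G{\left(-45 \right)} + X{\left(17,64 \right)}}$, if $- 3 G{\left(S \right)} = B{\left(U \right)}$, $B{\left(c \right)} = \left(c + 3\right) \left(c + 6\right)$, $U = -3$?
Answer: $14 i \approx 14.0 i$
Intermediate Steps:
$B{\left(c \right)} = \left(3 + c\right) \left(6 + c\right)$
$G{\left(S \right)} = 0$ ($G{\left(S \right)} = - \frac{18 + \left(-3\right)^{2} + 9 \left(-3\right)}{3} = - \frac{18 + 9 - 27}{3} = \left(- \frac{1}{3}\right) 0 = 0$)
$\sqrt{G{\left(-45 \right)} + X{\left(17,64 \right)}} = \sqrt{0 - 196} = \sqrt{-196} = 14 i$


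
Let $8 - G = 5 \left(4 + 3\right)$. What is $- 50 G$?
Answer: $1350$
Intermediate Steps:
$G = -27$ ($G = 8 - 5 \left(4 + 3\right) = 8 - 5 \cdot 7 = 8 - 35 = -27$)
$- 50 G = \left(-50\right) \left(-27\right) = 1350$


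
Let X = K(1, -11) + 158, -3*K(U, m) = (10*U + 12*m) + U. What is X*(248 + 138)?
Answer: 229670/3 ≈ 76557.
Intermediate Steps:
K(U, m) = -4*m - 11*U/3 (K(U, m) = -((10*U + 12*m) + U)/3 = -(11*U + 12*m)/3 = -4*m - 11*U/3)
X = 595/3 (X = (-4*(-11) - 11/3*1) + 158 = (44 - 11/3) + 158 = 121/3 + 158 = 595/3 ≈ 198.33)
X*(248 + 138) = 595*(248 + 138)/3 = (595/3)*386 = 229670/3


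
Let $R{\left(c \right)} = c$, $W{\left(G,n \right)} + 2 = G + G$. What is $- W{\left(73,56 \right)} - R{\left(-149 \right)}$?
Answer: $5$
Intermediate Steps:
$W{\left(G,n \right)} = -2 + 2 G$ ($W{\left(G,n \right)} = -2 + \left(G + G\right) = -2 + 2 G$)
$- W{\left(73,56 \right)} - R{\left(-149 \right)} = - (-2 + 2 \cdot 73) - -149 = - (-2 + 146) + 149 = \left(-1\right) 144 + 149 = -144 + 149 = 5$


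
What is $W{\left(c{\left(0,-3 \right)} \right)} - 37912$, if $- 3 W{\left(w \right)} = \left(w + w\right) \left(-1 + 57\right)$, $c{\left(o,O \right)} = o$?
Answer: $-37912$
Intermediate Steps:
$W{\left(w \right)} = - \frac{112 w}{3}$ ($W{\left(w \right)} = - \frac{\left(w + w\right) \left(-1 + 57\right)}{3} = - \frac{2 w 56}{3} = - \frac{112 w}{3}$)
$W{\left(c{\left(0,-3 \right)} \right)} - 37912 = \left(- \frac{112}{3}\right) 0 - 37912 = 0 - 37912 = -37912$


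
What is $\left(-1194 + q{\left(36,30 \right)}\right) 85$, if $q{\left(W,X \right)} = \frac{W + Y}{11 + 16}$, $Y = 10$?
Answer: $- \frac{2736320}{27} \approx -1.0135 \cdot 10^{5}$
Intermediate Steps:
$q{\left(W,X \right)} = \frac{10}{27} + \frac{W}{27}$ ($q{\left(W,X \right)} = \frac{W + 10}{11 + 16} = \frac{10 + W}{27} = \left(10 + W\right) \frac{1}{27} = \frac{10}{27} + \frac{W}{27}$)
$\left(-1194 + q{\left(36,30 \right)}\right) 85 = \left(-1194 + \left(\frac{10}{27} + \frac{1}{27} \cdot 36\right)\right) 85 = \left(-1194 + \left(\frac{10}{27} + \frac{4}{3}\right)\right) 85 = \left(-1194 + \frac{46}{27}\right) 85 = \left(- \frac{32192}{27}\right) 85 = - \frac{2736320}{27}$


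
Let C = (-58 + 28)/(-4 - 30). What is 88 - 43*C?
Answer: 851/17 ≈ 50.059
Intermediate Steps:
C = 15/17 (C = -30/(-34) = -30*(-1/34) = 15/17 ≈ 0.88235)
88 - 43*C = 88 - 43*15/17 = 88 - 645/17 = 851/17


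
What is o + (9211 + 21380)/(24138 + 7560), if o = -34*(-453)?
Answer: 18083081/1174 ≈ 15403.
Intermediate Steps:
o = 15402
o + (9211 + 21380)/(24138 + 7560) = 15402 + (9211 + 21380)/(24138 + 7560) = 15402 + 30591/31698 = 15402 + 30591*(1/31698) = 15402 + 1133/1174 = 18083081/1174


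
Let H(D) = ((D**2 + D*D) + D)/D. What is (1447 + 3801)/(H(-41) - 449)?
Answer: -2624/265 ≈ -9.9019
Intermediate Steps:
H(D) = (D + 2*D**2)/D (H(D) = ((D**2 + D**2) + D)/D = (2*D**2 + D)/D = (D + 2*D**2)/D)
(1447 + 3801)/(H(-41) - 449) = (1447 + 3801)/((1 + 2*(-41)) - 449) = 5248/((1 - 82) - 449) = 5248/(-81 - 449) = 5248/(-530) = 5248*(-1/530) = -2624/265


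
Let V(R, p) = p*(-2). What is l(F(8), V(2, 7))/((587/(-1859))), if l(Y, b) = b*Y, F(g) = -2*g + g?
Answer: -208208/587 ≈ -354.70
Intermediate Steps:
F(g) = -g
V(R, p) = -2*p
l(Y, b) = Y*b
l(F(8), V(2, 7))/((587/(-1859))) = ((-1*8)*(-2*7))/((587/(-1859))) = (-8*(-14))/((587*(-1/1859))) = 112/(-587/1859) = 112*(-1859/587) = -208208/587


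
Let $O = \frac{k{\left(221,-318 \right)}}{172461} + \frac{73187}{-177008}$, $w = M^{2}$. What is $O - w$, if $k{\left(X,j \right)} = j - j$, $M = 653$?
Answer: $- \frac{75477877459}{177008} \approx -4.2641 \cdot 10^{5}$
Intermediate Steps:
$w = 426409$ ($w = 653^{2} = 426409$)
$k{\left(X,j \right)} = 0$
$O = - \frac{73187}{177008}$ ($O = \frac{0}{172461} + \frac{73187}{-177008} = 0 \cdot \frac{1}{172461} + 73187 \left(- \frac{1}{177008}\right) = 0 - \frac{73187}{177008} = - \frac{73187}{177008} \approx -0.41347$)
$O - w = - \frac{73187}{177008} - 426409 = - \frac{75477877459}{177008}$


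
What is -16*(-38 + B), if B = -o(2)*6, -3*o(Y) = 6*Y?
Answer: 224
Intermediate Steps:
o(Y) = -2*Y
B = 24 (B = -(-2)*2*6 = -1*(-4)*6 = 4*6 = 24)
-16*(-38 + B) = -16*(-38 + 24) = -16*(-14) = 224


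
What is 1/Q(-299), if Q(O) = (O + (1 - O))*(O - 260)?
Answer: -1/559 ≈ -0.0017889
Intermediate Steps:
Q(O) = -260 + O (Q(O) = 1*(-260 + O) = -260 + O)
1/Q(-299) = 1/(-260 - 299) = 1/(-559) = -1/559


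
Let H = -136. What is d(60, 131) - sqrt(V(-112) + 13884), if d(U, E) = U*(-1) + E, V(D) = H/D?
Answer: 71 - sqrt(2721502)/14 ≈ -46.836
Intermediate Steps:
V(D) = -136/D
d(U, E) = E - U (d(U, E) = -U + E = E - U)
d(60, 131) - sqrt(V(-112) + 13884) = (131 - 1*60) - sqrt(-136/(-112) + 13884) = (131 - 60) - sqrt(-136*(-1/112) + 13884) = 71 - sqrt(17/14 + 13884) = 71 - sqrt(194393/14) = 71 - sqrt(2721502)/14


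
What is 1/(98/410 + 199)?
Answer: 205/40844 ≈ 0.0050191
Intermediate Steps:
1/(98/410 + 199) = 1/(98*(1/410) + 199) = 1/(49/205 + 199) = 1/(40844/205) = 205/40844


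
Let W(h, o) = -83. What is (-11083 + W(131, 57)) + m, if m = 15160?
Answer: 3994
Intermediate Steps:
(-11083 + W(131, 57)) + m = (-11083 - 83) + 15160 = -11166 + 15160 = 3994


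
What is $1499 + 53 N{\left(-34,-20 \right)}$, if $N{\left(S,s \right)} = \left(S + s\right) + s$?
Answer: $-2423$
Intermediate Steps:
$N{\left(S,s \right)} = S + 2 s$
$1499 + 53 N{\left(-34,-20 \right)} = 1499 + 53 \left(-34 + 2 \left(-20\right)\right) = 1499 + 53 \left(-34 - 40\right) = 1499 + 53 \left(-74\right) = 1499 - 3922 = -2423$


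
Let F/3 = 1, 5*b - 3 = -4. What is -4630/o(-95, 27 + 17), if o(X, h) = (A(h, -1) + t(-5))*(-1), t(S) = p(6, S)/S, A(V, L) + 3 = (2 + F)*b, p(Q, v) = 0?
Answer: -2315/2 ≈ -1157.5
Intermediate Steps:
b = -⅕ (b = ⅗ + (⅕)*(-4) = ⅗ - ⅘ = -⅕ ≈ -0.20000)
F = 3 (F = 3*1 = 3)
A(V, L) = -4 (A(V, L) = -3 + (2 + 3)*(-⅕) = -3 + 5*(-⅕) = -3 - 1 = -4)
t(S) = 0 (t(S) = 0/S = 0)
o(X, h) = 4 (o(X, h) = (-4 + 0)*(-1) = -4*(-1) = 4)
-4630/o(-95, 27 + 17) = -4630/4 = -4630*¼ = -2315/2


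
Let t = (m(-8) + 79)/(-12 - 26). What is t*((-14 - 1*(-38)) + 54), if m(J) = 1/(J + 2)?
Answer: -6149/38 ≈ -161.82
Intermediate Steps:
m(J) = 1/(2 + J)
t = -473/228 (t = (1/(2 - 8) + 79)/(-12 - 26) = (1/(-6) + 79)/(-38) = (-⅙ + 79)*(-1/38) = (473/6)*(-1/38) = -473/228 ≈ -2.0746)
t*((-14 - 1*(-38)) + 54) = -473*((-14 - 1*(-38)) + 54)/228 = -473*((-14 + 38) + 54)/228 = -473*(24 + 54)/228 = -473/228*78 = -6149/38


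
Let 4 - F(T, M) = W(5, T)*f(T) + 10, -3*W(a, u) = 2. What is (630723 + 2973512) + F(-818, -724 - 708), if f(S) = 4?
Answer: 10812695/3 ≈ 3.6042e+6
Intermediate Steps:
W(a, u) = -2/3 (W(a, u) = -1/3*2 = -2/3)
F(T, M) = -10/3 (F(T, M) = 4 - (-2/3*4 + 10) = 4 - (-8/3 + 10) = 4 - 1*22/3 = 4 - 22/3 = -10/3)
(630723 + 2973512) + F(-818, -724 - 708) = (630723 + 2973512) - 10/3 = 3604235 - 10/3 = 10812695/3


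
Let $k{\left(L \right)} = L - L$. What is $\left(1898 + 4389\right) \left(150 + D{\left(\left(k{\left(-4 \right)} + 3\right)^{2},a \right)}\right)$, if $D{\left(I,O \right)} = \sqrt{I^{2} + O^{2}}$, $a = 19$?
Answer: $943050 + 6287 \sqrt{442} \approx 1.0752 \cdot 10^{6}$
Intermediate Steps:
$k{\left(L \right)} = 0$
$\left(1898 + 4389\right) \left(150 + D{\left(\left(k{\left(-4 \right)} + 3\right)^{2},a \right)}\right) = \left(1898 + 4389\right) \left(150 + \sqrt{\left(\left(0 + 3\right)^{2}\right)^{2} + 19^{2}}\right) = 6287 \left(150 + \sqrt{\left(3^{2}\right)^{2} + 361}\right) = 6287 \left(150 + \sqrt{9^{2} + 361}\right) = 6287 \left(150 + \sqrt{81 + 361}\right) = 6287 \left(150 + \sqrt{442}\right) = 943050 + 6287 \sqrt{442}$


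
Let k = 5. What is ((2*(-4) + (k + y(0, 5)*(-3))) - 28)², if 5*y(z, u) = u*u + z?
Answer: 2116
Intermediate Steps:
y(z, u) = z/5 + u²/5 (y(z, u) = (u*u + z)/5 = (u² + z)/5 = (z + u²)/5 = z/5 + u²/5)
((2*(-4) + (k + y(0, 5)*(-3))) - 28)² = ((2*(-4) + (5 + ((⅕)*0 + (⅕)*5²)*(-3))) - 28)² = ((-8 + (5 + (0 + (⅕)*25)*(-3))) - 28)² = ((-8 + (5 + (0 + 5)*(-3))) - 28)² = ((-8 + (5 + 5*(-3))) - 28)² = ((-8 + (5 - 15)) - 28)² = ((-8 - 10) - 28)² = (-18 - 28)² = (-46)² = 2116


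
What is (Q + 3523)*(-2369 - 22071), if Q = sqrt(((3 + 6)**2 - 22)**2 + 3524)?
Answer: -86102120 - 24440*sqrt(7005) ≈ -8.8148e+7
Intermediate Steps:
Q = sqrt(7005) (Q = sqrt((9**2 - 22)**2 + 3524) = sqrt((81 - 22)**2 + 3524) = sqrt(59**2 + 3524) = sqrt(3481 + 3524) = sqrt(7005) ≈ 83.696)
(Q + 3523)*(-2369 - 22071) = (sqrt(7005) + 3523)*(-2369 - 22071) = (3523 + sqrt(7005))*(-24440) = -86102120 - 24440*sqrt(7005)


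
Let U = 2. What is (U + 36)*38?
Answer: 1444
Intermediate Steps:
(U + 36)*38 = (2 + 36)*38 = 38*38 = 1444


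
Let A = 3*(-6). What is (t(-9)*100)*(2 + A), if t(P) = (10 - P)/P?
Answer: 30400/9 ≈ 3377.8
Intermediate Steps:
A = -18
t(P) = (10 - P)/P
(t(-9)*100)*(2 + A) = (((10 - 1*(-9))/(-9))*100)*(2 - 18) = (-(10 + 9)/9*100)*(-16) = (-⅑*19*100)*(-16) = -19/9*100*(-16) = -1900/9*(-16) = 30400/9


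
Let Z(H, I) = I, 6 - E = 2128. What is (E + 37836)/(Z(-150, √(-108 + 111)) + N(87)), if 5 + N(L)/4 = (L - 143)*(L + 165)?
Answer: -2016698152/3188635021 - 35714*√3/3188635021 ≈ -0.63248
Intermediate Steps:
E = -2122 (E = 6 - 1*2128 = 6 - 2128 = -2122)
N(L) = -20 + 4*(-143 + L)*(165 + L) (N(L) = -20 + 4*((L - 143)*(L + 165)) = -20 + 4*((-143 + L)*(165 + L)) = -20 + 4*(-143 + L)*(165 + L))
(E + 37836)/(Z(-150, √(-108 + 111)) + N(87)) = (-2122 + 37836)/(√(-108 + 111) + (-94400 + 4*87² + 88*87)) = 35714/(√3 + (-94400 + 4*7569 + 7656)) = 35714/(√3 + (-94400 + 30276 + 7656)) = 35714/(√3 - 56468) = 35714/(-56468 + √3)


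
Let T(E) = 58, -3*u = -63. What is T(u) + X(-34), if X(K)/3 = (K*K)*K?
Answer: -117854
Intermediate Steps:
u = 21 (u = -⅓*(-63) = 21)
X(K) = 3*K³ (X(K) = 3*((K*K)*K) = 3*(K²*K) = 3*K³)
T(u) + X(-34) = 58 + 3*(-34)³ = 58 + 3*(-39304) = 58 - 117912 = -117854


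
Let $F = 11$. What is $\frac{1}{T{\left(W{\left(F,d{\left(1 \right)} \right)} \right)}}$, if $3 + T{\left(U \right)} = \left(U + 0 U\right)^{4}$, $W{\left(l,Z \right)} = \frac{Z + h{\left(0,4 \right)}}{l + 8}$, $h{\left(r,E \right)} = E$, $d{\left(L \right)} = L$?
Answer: $- \frac{130321}{390338} \approx -0.33387$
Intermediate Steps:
$W{\left(l,Z \right)} = \frac{4 + Z}{8 + l}$ ($W{\left(l,Z \right)} = \frac{Z + 4}{l + 8} = \frac{4 + Z}{8 + l}$)
$T{\left(U \right)} = -3 + U^{4}$ ($T{\left(U \right)} = -3 + \left(U + 0 U\right)^{4} = -3 + \left(U + 0\right)^{4} = -3 + U^{4}$)
$\frac{1}{T{\left(W{\left(F,d{\left(1 \right)} \right)} \right)}} = \frac{1}{-3 + \left(\frac{4 + 1}{8 + 11}\right)^{4}} = \frac{1}{-3 + \left(\frac{1}{19} \cdot 5\right)^{4}} = \frac{1}{-3 + \left(\frac{5}{19}\right)^{4}} = \frac{1}{-3 + \frac{625}{130321}} = \frac{1}{- \frac{390338}{130321}} = - \frac{130321}{390338}$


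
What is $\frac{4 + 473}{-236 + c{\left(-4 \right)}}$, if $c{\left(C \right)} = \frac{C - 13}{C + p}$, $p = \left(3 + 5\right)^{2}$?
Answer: $- \frac{28620}{14177} \approx -2.0188$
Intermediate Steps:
$p = 64$ ($p = 8^{2} = 64$)
$c{\left(C \right)} = \frac{-13 + C}{64 + C}$ ($c{\left(C \right)} = \frac{C - 13}{C + 64} = \frac{-13 + C}{64 + C}$)
$\frac{4 + 473}{-236 + c{\left(-4 \right)}} = \frac{4 + 473}{-236 + \frac{-13 - 4}{64 - 4}} = \frac{477}{-236 + \frac{1}{60} \left(-17\right)} = \frac{477}{-236 - \frac{17}{60}} = \frac{477}{- \frac{14177}{60}} = 477 \left(- \frac{60}{14177}\right) = - \frac{28620}{14177}$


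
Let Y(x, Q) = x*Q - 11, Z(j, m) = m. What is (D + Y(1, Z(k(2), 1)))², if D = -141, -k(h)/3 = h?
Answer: 22801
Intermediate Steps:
k(h) = -3*h
Y(x, Q) = -11 + Q*x (Y(x, Q) = Q*x - 11 = -11 + Q*x)
(D + Y(1, Z(k(2), 1)))² = (-141 + (-11 + 1*1))² = (-141 + (-11 + 1))² = (-141 - 10)² = (-151)² = 22801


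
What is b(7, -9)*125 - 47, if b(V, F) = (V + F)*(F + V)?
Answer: 453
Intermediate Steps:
b(V, F) = (F + V)² (b(V, F) = (F + V)*(F + V) = (F + V)²)
b(7, -9)*125 - 47 = (-9 + 7)²*125 - 47 = (-2)²*125 - 47 = 4*125 - 47 = 500 - 47 = 453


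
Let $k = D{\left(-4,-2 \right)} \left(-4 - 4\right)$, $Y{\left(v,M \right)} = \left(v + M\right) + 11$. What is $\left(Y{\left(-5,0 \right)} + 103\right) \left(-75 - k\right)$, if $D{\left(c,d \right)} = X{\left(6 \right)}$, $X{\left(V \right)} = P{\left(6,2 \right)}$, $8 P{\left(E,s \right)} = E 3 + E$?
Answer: $-5559$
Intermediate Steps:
$P{\left(E,s \right)} = \frac{E}{2}$ ($P{\left(E,s \right)} = \frac{E 3 + E}{8} = \frac{3 E + E}{8} = \frac{4 E}{8} = \frac{E}{2}$)
$X{\left(V \right)} = 3$ ($X{\left(V \right)} = \frac{1}{2} \cdot 6 = 3$)
$D{\left(c,d \right)} = 3$
$Y{\left(v,M \right)} = 11 + M + v$ ($Y{\left(v,M \right)} = \left(M + v\right) + 11 = 11 + M + v$)
$k = -24$ ($k = 3 \left(-4 - 4\right) = 3 \left(-8\right) = -24$)
$\left(Y{\left(-5,0 \right)} + 103\right) \left(-75 - k\right) = \left(\left(11 + 0 - 5\right) + 103\right) \left(-75 - -24\right) = \left(6 + 103\right) \left(-75 + 24\right) = 109 \left(-51\right) = -5559$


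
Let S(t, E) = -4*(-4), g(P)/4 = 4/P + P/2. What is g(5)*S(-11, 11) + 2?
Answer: 1066/5 ≈ 213.20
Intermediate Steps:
g(P) = 2*P + 16/P (g(P) = 4*(4/P + P/2) = 4*(P/2 + 4/P) = 2*P + 16/P)
S(t, E) = 16
g(5)*S(-11, 11) + 2 = (2*5 + 16/5)*16 + 2 = (10 + 16*(1/5))*16 + 2 = (10 + 16/5)*16 + 2 = (66/5)*16 + 2 = 1056/5 + 2 = 1066/5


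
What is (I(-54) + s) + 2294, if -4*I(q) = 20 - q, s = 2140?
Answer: 8831/2 ≈ 4415.5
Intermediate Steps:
I(q) = -5 + q/4 (I(q) = -(20 - q)/4 = -5 + q/4)
(I(-54) + s) + 2294 = ((-5 + (¼)*(-54)) + 2140) + 2294 = ((-5 - 27/2) + 2140) + 2294 = (-37/2 + 2140) + 2294 = 4243/2 + 2294 = 8831/2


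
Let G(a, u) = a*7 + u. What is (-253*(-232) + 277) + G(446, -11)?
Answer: 62084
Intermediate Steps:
G(a, u) = u + 7*a (G(a, u) = 7*a + u = u + 7*a)
(-253*(-232) + 277) + G(446, -11) = (-253*(-232) + 277) + (-11 + 7*446) = (58696 + 277) + (-11 + 3122) = 58973 + 3111 = 62084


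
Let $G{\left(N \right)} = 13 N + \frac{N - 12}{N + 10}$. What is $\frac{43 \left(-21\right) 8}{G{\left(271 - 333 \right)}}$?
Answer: $\frac{62608}{6973} \approx 8.9786$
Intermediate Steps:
$G{\left(N \right)} = 13 N + \frac{-12 + N}{10 + N}$
$\frac{43 \left(-21\right) 8}{G{\left(271 - 333 \right)}} = \frac{43 \left(-21\right) 8}{\frac{1}{10 + \left(271 - 333\right)} \left(-12 + 13 \left(271 - 333\right)^{2} + 131 \left(271 - 333\right)\right)} = \frac{\left(-903\right) 8}{\frac{1}{10 - 62} \left(-12 + 13 \left(-62\right)^{2} + 131 \left(-62\right)\right)} = - \frac{7224}{\frac{1}{-52} \left(-12 + 13 \cdot 3844 - 8122\right)} = - \frac{7224}{\left(- \frac{1}{52}\right) \left(-12 + 49972 - 8122\right)} = - \frac{7224}{\left(- \frac{1}{52}\right) 41838} = - \frac{7224}{- \frac{20919}{26}} = \left(-7224\right) \left(- \frac{26}{20919}\right) = \frac{62608}{6973}$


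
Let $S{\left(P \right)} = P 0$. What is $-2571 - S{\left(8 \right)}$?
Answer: $-2571$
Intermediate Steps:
$S{\left(P \right)} = 0$
$-2571 - S{\left(8 \right)} = -2571 - 0 = -2571 + 0 = -2571$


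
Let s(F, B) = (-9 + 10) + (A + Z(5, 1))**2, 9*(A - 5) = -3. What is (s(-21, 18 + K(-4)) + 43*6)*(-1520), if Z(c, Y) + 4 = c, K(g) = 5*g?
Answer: -3982400/9 ≈ -4.4249e+5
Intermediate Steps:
Z(c, Y) = -4 + c
A = 14/3 (A = 5 + (1/9)*(-3) = 5 - 1/3 = 14/3 ≈ 4.6667)
s(F, B) = 298/9 (s(F, B) = (-9 + 10) + (14/3 + (-4 + 5))**2 = 1 + (14/3 + 1)**2 = 1 + (17/3)**2 = 1 + 289/9 = 298/9)
(s(-21, 18 + K(-4)) + 43*6)*(-1520) = (298/9 + 43*6)*(-1520) = (298/9 + 258)*(-1520) = (2620/9)*(-1520) = -3982400/9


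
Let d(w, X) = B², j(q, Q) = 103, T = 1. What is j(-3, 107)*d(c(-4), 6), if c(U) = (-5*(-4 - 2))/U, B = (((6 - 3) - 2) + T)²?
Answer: 1648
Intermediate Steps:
B = 4 (B = (((6 - 3) - 2) + 1)² = ((3 - 2) + 1)² = (1 + 1)² = 2² = 4)
c(U) = 30/U (c(U) = (-5*(-6))/U = 30/U)
d(w, X) = 16 (d(w, X) = 4² = 16)
j(-3, 107)*d(c(-4), 6) = 103*16 = 1648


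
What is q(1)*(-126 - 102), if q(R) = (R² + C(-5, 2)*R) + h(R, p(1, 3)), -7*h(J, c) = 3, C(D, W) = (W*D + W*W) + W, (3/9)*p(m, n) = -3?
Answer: 5472/7 ≈ 781.71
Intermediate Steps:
p(m, n) = -9 (p(m, n) = 3*(-3) = -9)
C(D, W) = W + W² + D*W (C(D, W) = (D*W + W²) + W = (W² + D*W) + W = W + W² + D*W)
h(J, c) = -3/7 (h(J, c) = -⅐*3 = -3/7)
q(R) = -3/7 + R² - 4*R (q(R) = (R² + (2*(1 - 5 + 2))*R) - 3/7 = (R² + (2*(-2))*R) - 3/7 = (R² - 4*R) - 3/7 = -3/7 + R² - 4*R)
q(1)*(-126 - 102) = (-3/7 + 1² - 4*1)*(-126 - 102) = (-3/7 + 1 - 4)*(-228) = -24/7*(-228) = 5472/7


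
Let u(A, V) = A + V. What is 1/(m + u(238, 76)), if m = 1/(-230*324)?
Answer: 74520/23399279 ≈ 0.0031847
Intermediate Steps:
m = -1/74520 (m = 1/(-74520) = -1/74520 ≈ -1.3419e-5)
1/(m + u(238, 76)) = 1/(-1/74520 + (238 + 76)) = 1/(-1/74520 + 314) = 1/(23399279/74520) = 74520/23399279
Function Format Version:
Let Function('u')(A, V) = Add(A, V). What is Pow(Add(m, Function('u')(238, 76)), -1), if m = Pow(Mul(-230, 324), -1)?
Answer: Rational(74520, 23399279) ≈ 0.0031847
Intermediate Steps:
m = Rational(-1, 74520) (m = Pow(-74520, -1) = Rational(-1, 74520) ≈ -1.3419e-5)
Pow(Add(m, Function('u')(238, 76)), -1) = Pow(Add(Rational(-1, 74520), Add(238, 76)), -1) = Pow(Add(Rational(-1, 74520), 314), -1) = Pow(Rational(23399279, 74520), -1) = Rational(74520, 23399279)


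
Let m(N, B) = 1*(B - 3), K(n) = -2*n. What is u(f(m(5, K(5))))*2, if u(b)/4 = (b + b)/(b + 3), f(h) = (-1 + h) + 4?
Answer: 160/7 ≈ 22.857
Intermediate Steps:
m(N, B) = -3 + B (m(N, B) = 1*(-3 + B) = -3 + B)
f(h) = 3 + h
u(b) = 8*b/(3 + b) (u(b) = 4*((b + b)/(b + 3)) = 4*((2*b)/(3 + b)) = 4*(2*b/(3 + b)) = 8*b/(3 + b))
u(f(m(5, K(5))))*2 = (8*(3 + (-3 - 2*5))/(3 + (3 + (-3 - 2*5))))*2 = (8*(3 + (-3 - 10))/(3 + (3 + (-3 - 10))))*2 = (8*(3 - 13)/(3 + (3 - 13)))*2 = (8*(-10)/(3 - 10))*2 = (8*(-10)/(-7))*2 = (8*(-10)*(-⅐))*2 = (80/7)*2 = 160/7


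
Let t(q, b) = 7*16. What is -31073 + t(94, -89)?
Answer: -30961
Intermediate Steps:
t(q, b) = 112
-31073 + t(94, -89) = -31073 + 112 = -30961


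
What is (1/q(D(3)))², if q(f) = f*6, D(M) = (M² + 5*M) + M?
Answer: 1/26244 ≈ 3.8104e-5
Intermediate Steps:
D(M) = M² + 6*M
q(f) = 6*f
(1/q(D(3)))² = (1/(6*(3*(6 + 3))))² = (1/(6*(3*9)))² = (1/(6*27))² = (1/162)² = 1/26244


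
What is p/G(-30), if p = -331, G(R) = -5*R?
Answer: -331/150 ≈ -2.2067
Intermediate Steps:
p/G(-30) = -331/((-5*(-30))) = -331/150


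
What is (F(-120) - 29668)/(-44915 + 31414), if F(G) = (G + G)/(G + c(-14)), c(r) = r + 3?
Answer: 3886268/1768631 ≈ 2.1973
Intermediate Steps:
c(r) = 3 + r
F(G) = 2*G/(-11 + G) (F(G) = (G + G)/(G + (3 - 14)) = (2*G)/(G - 11) = (2*G)/(-11 + G) = 2*G/(-11 + G))
(F(-120) - 29668)/(-44915 + 31414) = (2*(-120)/(-11 - 120) - 29668)/(-44915 + 31414) = (2*(-120)/(-131) - 29668)/(-13501) = (2*(-120)*(-1/131) - 29668)*(-1/13501) = (240/131 - 29668)*(-1/13501) = -3886268/131*(-1/13501) = 3886268/1768631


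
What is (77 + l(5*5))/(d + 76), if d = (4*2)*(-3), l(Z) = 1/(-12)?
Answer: 71/48 ≈ 1.4792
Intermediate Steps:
l(Z) = -1/12
d = -24 (d = 8*(-3) = -24)
(77 + l(5*5))/(d + 76) = (77 - 1/12)/(-24 + 76) = (923/12)/52 = (923/12)*(1/52) = 71/48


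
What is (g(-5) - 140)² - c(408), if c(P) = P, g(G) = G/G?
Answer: 18913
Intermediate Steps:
g(G) = 1
(g(-5) - 140)² - c(408) = (1 - 140)² - 1*408 = (-139)² - 408 = 19321 - 408 = 18913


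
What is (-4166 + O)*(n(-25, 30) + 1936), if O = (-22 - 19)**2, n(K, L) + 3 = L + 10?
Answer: -4902905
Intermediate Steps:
n(K, L) = 7 + L (n(K, L) = -3 + (L + 10) = -3 + (10 + L) = 7 + L)
O = 1681 (O = (-41)**2 = 1681)
(-4166 + O)*(n(-25, 30) + 1936) = (-4166 + 1681)*((7 + 30) + 1936) = -2485*(37 + 1936) = -2485*1973 = -4902905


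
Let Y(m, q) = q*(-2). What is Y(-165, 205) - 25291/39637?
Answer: -16276461/39637 ≈ -410.64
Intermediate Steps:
Y(m, q) = -2*q
Y(-165, 205) - 25291/39637 = -2*205 - 25291/39637 = -410 - 25291*1/39637 = -410 - 25291/39637 = -16276461/39637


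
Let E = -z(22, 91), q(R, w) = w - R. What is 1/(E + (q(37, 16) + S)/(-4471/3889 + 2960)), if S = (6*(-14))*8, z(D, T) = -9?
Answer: 11506969/100867644 ≈ 0.11408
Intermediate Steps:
S = -672 (S = -84*8 = -672)
E = 9 (E = -1*(-9) = 9)
1/(E + (q(37, 16) + S)/(-4471/3889 + 2960)) = 1/(9 + ((16 - 1*37) - 672)/(-4471/3889 + 2960)) = 1/(9 + ((16 - 37) - 672)/(-4471*1/3889 + 2960)) = 1/(9 + (-21 - 672)/(-4471/3889 + 2960)) = 1/(9 - 693/11506969/3889) = 1/(9 - 693*3889/11506969) = 1/(9 - 2695077/11506969) = 1/(100867644/11506969) = 11506969/100867644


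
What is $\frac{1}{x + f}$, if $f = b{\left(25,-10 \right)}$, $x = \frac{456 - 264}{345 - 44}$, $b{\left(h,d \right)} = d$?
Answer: $- \frac{301}{2818} \approx -0.10681$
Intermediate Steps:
$x = \frac{192}{301} \approx 0.63787$
$f = -10$
$\frac{1}{x + f} = \frac{1}{\frac{192}{301} - 10} = \frac{1}{- \frac{2818}{301}} = - \frac{301}{2818}$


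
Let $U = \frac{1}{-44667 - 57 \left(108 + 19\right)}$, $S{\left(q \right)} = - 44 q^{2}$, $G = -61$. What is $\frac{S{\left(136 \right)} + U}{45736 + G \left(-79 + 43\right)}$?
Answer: $- \frac{42242348545}{2487958392} \approx -16.979$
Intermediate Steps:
$U = - \frac{1}{51906}$ ($U = \frac{1}{-44667 - 7239} = \frac{1}{-51906} = - \frac{1}{51906} \approx -1.9266 \cdot 10^{-5}$)
$\frac{S{\left(136 \right)} + U}{45736 + G \left(-79 + 43\right)} = \frac{- 44 \cdot 136^{2} - \frac{1}{51906}}{45736 - 61 \left(-79 + 43\right)} = \frac{\left(-44\right) 18496 - \frac{1}{51906}}{45736 - -2196} = \frac{-813824 - \frac{1}{51906}}{45736 + 2196} = - \frac{42242348545}{51906 \cdot 47932} = \left(- \frac{42242348545}{51906}\right) \frac{1}{47932} = - \frac{42242348545}{2487958392}$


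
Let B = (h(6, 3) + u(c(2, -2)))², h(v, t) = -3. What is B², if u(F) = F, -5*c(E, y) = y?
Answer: 28561/625 ≈ 45.698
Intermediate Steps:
c(E, y) = -y/5
B = 169/25 (B = (-3 - ⅕*(-2))² = (-3 + ⅖)² = (-13/5)² = 169/25 ≈ 6.7600)
B² = (169/25)² = 28561/625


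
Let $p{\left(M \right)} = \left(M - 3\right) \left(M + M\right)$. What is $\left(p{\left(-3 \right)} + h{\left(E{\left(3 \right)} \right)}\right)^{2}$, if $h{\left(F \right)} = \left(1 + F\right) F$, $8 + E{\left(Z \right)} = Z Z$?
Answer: $1444$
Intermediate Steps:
$E{\left(Z \right)} = -8 + Z^{2}$ ($E{\left(Z \right)} = -8 + Z Z = -8 + Z^{2}$)
$p{\left(M \right)} = 2 M \left(-3 + M\right)$ ($p{\left(M \right)} = \left(-3 + M\right) 2 M = 2 M \left(-3 + M\right)$)
$h{\left(F \right)} = F \left(1 + F\right)$
$\left(p{\left(-3 \right)} + h{\left(E{\left(3 \right)} \right)}\right)^{2} = \left(2 \left(-3\right) \left(-3 - 3\right) + \left(-8 + 3^{2}\right) \left(1 - \left(8 - 3^{2}\right)\right)\right)^{2} = \left(2 \left(-3\right) \left(-6\right) + \left(-8 + 9\right) \left(1 + \left(-8 + 9\right)\right)\right)^{2} = \left(36 + 1 \left(1 + 1\right)\right)^{2} = \left(36 + 1 \cdot 2\right)^{2} = \left(36 + 2\right)^{2} = 38^{2} = 1444$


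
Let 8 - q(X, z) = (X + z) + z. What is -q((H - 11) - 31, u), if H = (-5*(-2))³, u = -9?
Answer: 932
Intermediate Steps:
H = 1000 (H = 10³ = 1000)
q(X, z) = 8 - X - 2*z (q(X, z) = 8 - ((X + z) + z) = 8 - (X + 2*z) = 8 + (-X - 2*z) = 8 - X - 2*z)
-q((H - 11) - 31, u) = -(8 - ((1000 - 11) - 31) - 2*(-9)) = -(8 - (989 - 31) + 18) = -(8 - 1*958 + 18) = -(8 - 958 + 18) = -1*(-932) = 932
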